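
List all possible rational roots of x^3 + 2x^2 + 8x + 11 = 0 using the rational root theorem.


Rational root theorem: possible roots are ±p/q where:
  p divides the constant term (11): p ∈ {1, 11}
  q divides the leading coefficient (1): q ∈ {1}

All possible rational roots: -11, -1, 1, 11

-11, -1, 1, 11


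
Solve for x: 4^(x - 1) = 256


Express both sides with the same base.
256 = 4^4
Since the bases match, equate exponents: x - 1 = 4
So x = 4 - (-1) = 5

x = 5


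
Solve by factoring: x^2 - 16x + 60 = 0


We need two numbers that multiply to 60 and add to -16.
Those numbers are -10 and -6 (since (-10) * (-6) = 60 and (-10) + (-6) = -16).
So x^2 - 16x + 60 = (x - 10)(x - 6) = 0
Setting each factor to zero: x = 10 or x = 6

x = 6, x = 10


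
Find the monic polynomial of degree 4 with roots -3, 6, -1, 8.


A monic polynomial with roots -3, 6, -1, 8 is:
p(x) = (x + 3)(x - 6)(x + 1)(x - 8)
After multiplying by (x + 3): x + 3
After multiplying by (x - 6): x^2 - 3x - 18
After multiplying by (x + 1): x^3 - 2x^2 - 21x - 18
After multiplying by (x - 8): x^4 - 10x^3 - 5x^2 + 150x + 144

x^4 - 10x^3 - 5x^2 + 150x + 144


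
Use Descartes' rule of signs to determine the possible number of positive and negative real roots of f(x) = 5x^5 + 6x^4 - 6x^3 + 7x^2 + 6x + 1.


Descartes' rule of signs:

For positive roots, count sign changes in f(x) = 5x^5 + 6x^4 - 6x^3 + 7x^2 + 6x + 1:
Signs of coefficients: +, +, -, +, +, +
Number of sign changes: 2
Possible positive real roots: 2, 0

For negative roots, examine f(-x) = -5x^5 + 6x^4 + 6x^3 + 7x^2 - 6x + 1:
Signs of coefficients: -, +, +, +, -, +
Number of sign changes: 3
Possible negative real roots: 3, 1

Positive roots: 2 or 0; Negative roots: 3 or 1


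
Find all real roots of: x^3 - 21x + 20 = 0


Let p(x) = x^3 - 21x + 20. By the rational root theorem (leading coefficient 1), any rational root is an integer divisor of 20: try ±1, ±2, ... in turn.
Test x = 1: value = 0 ✓, so (x - 1) is a factor.
Synthetic division by (x - 1): bring down 1; 1(1) + 0 = 1; 1(1) - 21 = -20; (-20)(1) + 20 = 0 → quotient x^2 + x - 20, remainder 0.
Solve the quadratic x^2 + x - 20 = 0: discriminant = 1^2 - 4(1)(-20) = 1 + 80 = 81.
sqrt(81) = 9, so x = (-1 ± 9)/2: x = 4 or x = -5.

x = -5, x = 1, x = 4


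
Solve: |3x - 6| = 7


An absolute value equation |expr| = 7 gives two cases:
Case 1: 3x - 6 = 7
  3x = 13, so x = 13/3
Case 2: 3x - 6 = -7
  3x = -1, so x = -1/3

x = -1/3, x = 13/3


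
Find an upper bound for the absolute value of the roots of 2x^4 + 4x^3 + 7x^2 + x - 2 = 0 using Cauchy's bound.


Cauchy's bound: all roots r satisfy |r| <= 1 + max(|a_i/a_n|) for i = 0,...,n-1
where a_n is the leading coefficient.

Coefficients: [2, 4, 7, 1, -2]
Leading coefficient a_n = 2
Ratios |a_i/a_n|: 2, 7/2, 1/2, 1
Maximum ratio: 7/2
Cauchy's bound: |r| <= 1 + 7/2 = 9/2

Upper bound = 9/2


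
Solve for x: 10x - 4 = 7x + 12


Starting with: 10x - 4 = 7x + 12
Move all x terms to left: (10 - 7)x = 12 + 4
Simplify: 3x = 16
Divide both sides by 3: x = 16/3

x = 16/3


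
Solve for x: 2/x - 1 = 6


Subtract -1 from both sides: 2/x = 7
Multiply both sides by x: 2 = 7 * x
Divide by 7: x = 2/7

x = 2/7


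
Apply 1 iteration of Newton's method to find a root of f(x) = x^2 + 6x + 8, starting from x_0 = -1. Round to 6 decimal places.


Newton's method: x_(n+1) = x_n - f(x_n)/f'(x_n)
f(x) = x^2 + 6x + 8
f'(x) = 2x + 6

Iteration 1:
  f(-1.000000) = 3.000000
  f'(-1.000000) = 4.000000
  x_1 = -1.000000 - (3.000000)/(4.000000) = -1.750000

x_1 = -1.750000


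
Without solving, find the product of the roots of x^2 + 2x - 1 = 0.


By Vieta's formulas for ax^2 + bx + c = 0:
  Sum of roots = -b/a
  Product of roots = c/a

Here a = 1, b = 2, c = -1
Sum = -(2)/1 = -2
Product = -1/1 = -1

Product = -1


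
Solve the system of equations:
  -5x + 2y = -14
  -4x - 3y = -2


Using Cramer's rule:
Determinant D = (-5)(-3) - (-4)(2) = 15 + 8 = 23
Dx = (-14)(-3) - (-2)(2) = 42 + 4 = 46
Dy = (-5)(-2) - (-4)(-14) = 10 - 56 = -46
x = Dx/D = 46/23 = 2
y = Dy/D = -46/23 = -2

x = 2, y = -2


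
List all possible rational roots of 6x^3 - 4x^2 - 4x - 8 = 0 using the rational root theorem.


Rational root theorem: possible roots are ±p/q where:
  p divides the constant term (-8): p ∈ {1, 2, 4, 8}
  q divides the leading coefficient (6): q ∈ {1, 2, 3, 6}

All possible rational roots: -8, -4, -8/3, -2, -4/3, -1, -2/3, -1/2, -1/3, -1/6, 1/6, 1/3, 1/2, 2/3, 1, 4/3, 2, 8/3, 4, 8

-8, -4, -8/3, -2, -4/3, -1, -2/3, -1/2, -1/3, -1/6, 1/6, 1/3, 1/2, 2/3, 1, 4/3, 2, 8/3, 4, 8


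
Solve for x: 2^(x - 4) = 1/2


Express both sides with the same base.
1/2 = 2^(-1)
Since the bases match, equate exponents: x - 4 = -1
So x = -1 - (-4) = 3

x = 3


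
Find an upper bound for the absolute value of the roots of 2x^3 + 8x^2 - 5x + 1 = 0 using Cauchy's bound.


Cauchy's bound: all roots r satisfy |r| <= 1 + max(|a_i/a_n|) for i = 0,...,n-1
where a_n is the leading coefficient.

Coefficients: [2, 8, -5, 1]
Leading coefficient a_n = 2
Ratios |a_i/a_n|: 4, 5/2, 1/2
Maximum ratio: 4
Cauchy's bound: |r| <= 1 + 4 = 5

Upper bound = 5


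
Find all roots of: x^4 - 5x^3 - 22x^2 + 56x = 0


The constant term is 0, so x = 0 is a root. Factor out x:
  x^3 - 5x^2 - 22x + 56 = 0
Let p(x) = x^3 - 5x^2 - 22x + 56. By the rational root theorem (leading coefficient 1), any rational root is an integer divisor of 56: try ±1, ±2, ... in turn.
Test x = 1: value = 30 ≠ 0.
Test x = -1: value = 72 ≠ 0.
Test x = 2: value = 0 ✓, so (x - 2) is a factor.
Synthetic division by (x - 2): bring down 1; 1(2) - 5 = -3; (-3)(2) - 22 = -28; (-28)(2) + 56 = 0 → quotient x^2 - 3x - 28, remainder 0.
Solve the quadratic x^2 - 3x - 28 = 0: discriminant = (-3)^2 - 4(1)(-28) = 9 + 112 = 121.
sqrt(121) = 11, so x = (3 ± 11)/2: x = 7 or x = -4.
Collecting all roots found:

x = -4, x = 0, x = 2, x = 7


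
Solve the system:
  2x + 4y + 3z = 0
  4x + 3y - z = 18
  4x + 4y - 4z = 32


Using Cramer's rule. Expand each determinant along the first row.
D  = 2*[3*(-4) - (-1)*4] - 4*[4*(-4) - (-1)*4] + 3*[4*4 - 3*4]
  = 2*(-8) - 4*(-12) + 3*(4) = 44
Dx = 0*[3*(-4) - (-1)*4] - 4*[18*(-4) - (-1)*32] + 3*[18*4 - 3*32]
  = 0*(-8) - 4*(-40) + 3*(-24) = 88
Dy = 2*[18*(-4) - (-1)*32] - 0*[4*(-4) - (-1)*4] + 3*[4*32 - 18*4]
  = 2*(-40) - 0*(-12) + 3*(56) = 88
Dz = 2*[3*32 - 18*4] - 4*[4*32 - 18*4] + 0*[4*4 - 3*4]
  = 2*(24) - 4*(56) + 0*(4) = -176
x = Dx/D = 88/44 = 2, y = Dy/D = 88/44 = 2, z = Dz/D = -176/44 = -4
Check eq1: (2)(2) + (4)(2) + (3)(-4) = 0 = 0 ✓
Check eq2: (4)(2) + (3)(2) + (-1)(-4) = 18 = 18 ✓
Check eq3: (4)(2) + (4)(2) + (-4)(-4) = 32 = 32 ✓

x = 2, y = 2, z = -4


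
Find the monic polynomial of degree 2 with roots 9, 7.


A monic polynomial with roots 9, 7 is:
p(x) = (x - 9)(x - 7)
After multiplying by (x - 9): x - 9
After multiplying by (x - 7): x^2 - 16x + 63

x^2 - 16x + 63


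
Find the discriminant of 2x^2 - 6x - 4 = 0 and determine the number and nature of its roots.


For ax^2 + bx + c = 0, discriminant D = b^2 - 4ac
Here a = 2, b = -6, c = -4
D = (-6)^2 - 4(2)(-4) = 36 + 32 = 68

D = 68 > 0 but not a perfect square
The equation has 2 distinct real irrational roots.

Discriminant = 68, 2 distinct real irrational roots


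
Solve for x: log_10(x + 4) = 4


Convert to exponential form: x + 4 = 10^4 = 10000
x = 10000 - 4 = 9996
Check: log_10(9996 + 4) = log_10(10000) = log_10(10000) = 4 ✓

x = 9996


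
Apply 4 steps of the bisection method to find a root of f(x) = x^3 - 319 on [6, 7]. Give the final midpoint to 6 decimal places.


f(x) = x^3 - 319
f(6) = -103 < 0
f(7) = 24 > 0

Step 1: midpoint = (6.000000 + 7.000000)/2 = 6.500000
  f(6.500000) = -44.375000
  f(mid) < 0, so root is in [6.500000, 7.000000]

Step 2: midpoint = (6.500000 + 7.000000)/2 = 6.750000
  f(6.750000) = -11.453125
  f(mid) < 0, so root is in [6.750000, 7.000000]

Step 3: midpoint = (6.750000 + 7.000000)/2 = 6.875000
  f(6.875000) = 5.951172
  f(mid) > 0, so root is in [6.750000, 6.875000]

Step 4: midpoint = (6.750000 + 6.875000)/2 = 6.812500
  f(6.812500) = -2.830811
  f(mid) < 0, so root is in [6.812500, 6.875000]

midpoint = 6.812500


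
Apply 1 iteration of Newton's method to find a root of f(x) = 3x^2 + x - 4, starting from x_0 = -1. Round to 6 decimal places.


Newton's method: x_(n+1) = x_n - f(x_n)/f'(x_n)
f(x) = 3x^2 + x - 4
f'(x) = 6x + 1

Iteration 1:
  f(-1.000000) = -2.000000
  f'(-1.000000) = -5.000000
  x_1 = -1.000000 - (-2.000000)/(-5.000000) = -1.400000

x_1 = -1.400000


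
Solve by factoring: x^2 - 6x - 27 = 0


We need two numbers that multiply to -27 and add to -6.
Those numbers are 3 and -9 (since 3 * (-9) = -27 and 3 + (-9) = -6).
So x^2 - 6x - 27 = (x + 3)(x - 9) = 0
Setting each factor to zero: x = -3 or x = 9

x = -3, x = 9


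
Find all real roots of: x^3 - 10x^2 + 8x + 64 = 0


Let p(x) = x^3 - 10x^2 + 8x + 64. By the rational root theorem (leading coefficient 1), any rational root is an integer divisor of 64: try ±1, ±2, ... in turn.
Test x = 1: value = 63 ≠ 0.
Test x = -1: value = 45 ≠ 0.
Test x = 2: value = 48 ≠ 0.
Test x = -2: value = 0 ✓, so (x + 2) is a factor.
Synthetic division by (x + 2): bring down 1; 1(-2) - 10 = -12; (-12)(-2) + 8 = 32; 32(-2) + 64 = 0 → quotient x^2 - 12x + 32, remainder 0.
Solve the quadratic x^2 - 12x + 32 = 0: discriminant = (-12)^2 - 4(1)(32) = 144 - 128 = 16.
sqrt(16) = 4, so x = (12 ± 4)/2: x = 8 or x = 4.

x = -2, x = 4, x = 8


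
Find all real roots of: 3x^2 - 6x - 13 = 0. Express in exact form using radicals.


Using the quadratic formula: x = (-b ± sqrt(b^2 - 4ac)) / (2a)
Here a = 3, b = -6, c = -13
Discriminant = b^2 - 4ac = (-6)^2 - 4(3)(-13) = 36 + 156 = 192
Since discriminant = 192 > 0, there are two real roots.
x = (6 ± 8*sqrt(3)) / 6
Simplifying: x = (3 ± 4*sqrt(3)) / 3
Numerically: x ≈ 3.3094 or x ≈ -1.3094

x = (3 + 4*sqrt(3)) / 3 or x = (3 - 4*sqrt(3)) / 3


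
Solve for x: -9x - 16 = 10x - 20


Starting with: -9x - 16 = 10x - 20
Move all x terms to left: (-9 - 10)x = -20 + 16
Simplify: -19x = -4
Divide both sides by -19: x = 4/19

x = 4/19


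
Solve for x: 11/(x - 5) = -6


Multiply both sides by (x - 5): 11 = -6(x - 5)
Distribute: 11 = -6x + 30
-6x = 11 - 30 = -19
x = 19/6

x = 19/6


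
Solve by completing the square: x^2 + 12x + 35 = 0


Start: x^2 + 12x + 35 = 0
Move constant: x^2 + 12x = -35
Half of 12 is 6, squared is 36
Add 36 to both sides: x^2 + 12x + 36 = 1
(x + 6)^2 = 1
x + 6 = ±1
x = -6 + 1 = -5 or x = -6 - 1 = -7

x = -7, x = -5


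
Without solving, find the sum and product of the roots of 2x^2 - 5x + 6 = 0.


By Vieta's formulas for ax^2 + bx + c = 0:
  Sum of roots = -b/a
  Product of roots = c/a

Here a = 2, b = -5, c = 6
Sum = -(-5)/2 = 5/2
Product = 6/2 = 3

Sum = 5/2, Product = 3


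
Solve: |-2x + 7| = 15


An absolute value equation |expr| = 15 gives two cases:
Case 1: -2x + 7 = 15
  -2x = 8, so x = -4
Case 2: -2x + 7 = -15
  -2x = -22, so x = 11

x = -4, x = 11


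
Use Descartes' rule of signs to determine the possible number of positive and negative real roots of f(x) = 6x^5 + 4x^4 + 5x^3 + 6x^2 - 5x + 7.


Descartes' rule of signs:

For positive roots, count sign changes in f(x) = 6x^5 + 4x^4 + 5x^3 + 6x^2 - 5x + 7:
Signs of coefficients: +, +, +, +, -, +
Number of sign changes: 2
Possible positive real roots: 2, 0

For negative roots, examine f(-x) = -6x^5 + 4x^4 - 5x^3 + 6x^2 + 5x + 7:
Signs of coefficients: -, +, -, +, +, +
Number of sign changes: 3
Possible negative real roots: 3, 1

Positive roots: 2 or 0; Negative roots: 3 or 1


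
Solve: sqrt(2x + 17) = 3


Square both sides: 2x + 17 = 3^2 = 9
2x = 9 - 17 = -8
x = -4
Check: sqrt(2*(-4) + 17) = sqrt(9) = 3 ✓

x = -4


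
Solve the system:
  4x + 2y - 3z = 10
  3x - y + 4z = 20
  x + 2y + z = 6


Using Cramer's rule. Expand each determinant along the first row.
D  = 4*[(-1)*1 - 4*2] - 2*[3*1 - 4*1] + (-3)*[3*2 - (-1)*1]
  = 4*(-9) - 2*(-1) + (-3)*(7) = -55
Dx = 10*[(-1)*1 - 4*2] - 2*[20*1 - 4*6] + (-3)*[20*2 - (-1)*6]
  = 10*(-9) - 2*(-4) + (-3)*(46) = -220
Dy = 4*[20*1 - 4*6] - 10*[3*1 - 4*1] + (-3)*[3*6 - 20*1]
  = 4*(-4) - 10*(-1) + (-3)*(-2) = 0
Dz = 4*[(-1)*6 - 20*2] - 2*[3*6 - 20*1] + 10*[3*2 - (-1)*1]
  = 4*(-46) - 2*(-2) + 10*(7) = -110
x = Dx/D = -220/-55 = 4, y = Dy/D = 0/-55 = 0, z = Dz/D = -110/-55 = 2
Check eq1: (4)(4) + (2)(0) + (-3)(2) = 10 = 10 ✓
Check eq2: (3)(4) + (-1)(0) + (4)(2) = 20 = 20 ✓
Check eq3: (1)(4) + (2)(0) + (1)(2) = 6 = 6 ✓

x = 4, y = 0, z = 2


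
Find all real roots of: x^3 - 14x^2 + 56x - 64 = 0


Let p(x) = x^3 - 14x^2 + 56x - 64. By the rational root theorem (leading coefficient 1), any rational root is an integer divisor of 64: try ±1, ±2, ... in turn.
Test x = 1: value = -21 ≠ 0.
Test x = -1: value = -135 ≠ 0.
Test x = 2: value = 0 ✓, so (x - 2) is a factor.
Synthetic division by (x - 2): bring down 1; 1(2) - 14 = -12; (-12)(2) + 56 = 32; 32(2) - 64 = 0 → quotient x^2 - 12x + 32, remainder 0.
Solve the quadratic x^2 - 12x + 32 = 0: discriminant = (-12)^2 - 4(1)(32) = 144 - 128 = 16.
sqrt(16) = 4, so x = (12 ± 4)/2: x = 8 or x = 4.

x = 2, x = 4, x = 8


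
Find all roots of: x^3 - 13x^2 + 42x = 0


The constant term is 0, so x = 0 is a root. Factor out x:
  x^2 - 13x + 42 = 0
Solve the quadratic x^2 - 13x + 42 = 0: discriminant = (-13)^2 - 4(1)(42) = 169 - 168 = 1.
sqrt(1) = 1, so x = (13 ± 1)/2: x = 7 or x = 6.
Collecting all roots found:

x = 0, x = 6, x = 7


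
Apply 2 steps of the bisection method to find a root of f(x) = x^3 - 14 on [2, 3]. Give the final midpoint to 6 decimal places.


f(x) = x^3 - 14
f(2) = -6 < 0
f(3) = 13 > 0

Step 1: midpoint = (2.000000 + 3.000000)/2 = 2.500000
  f(2.500000) = 1.625000
  f(mid) > 0, so root is in [2.000000, 2.500000]

Step 2: midpoint = (2.000000 + 2.500000)/2 = 2.250000
  f(2.250000) = -2.609375
  f(mid) < 0, so root is in [2.250000, 2.500000]

midpoint = 2.250000


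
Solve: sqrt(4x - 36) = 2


Square both sides: 4x - 36 = 2^2 = 4
4x = 4 + 36 = 40
x = 10
Check: sqrt(4*10 - 36) = sqrt(4) = 2 ✓

x = 10


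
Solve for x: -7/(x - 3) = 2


Multiply both sides by (x - 3): -7 = 2(x - 3)
Distribute: -7 = 2x - 6
2x = -7 + 6 = -1
x = -1/2

x = -1/2


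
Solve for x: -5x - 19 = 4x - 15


Starting with: -5x - 19 = 4x - 15
Move all x terms to left: (-5 - 4)x = -15 + 19
Simplify: -9x = 4
Divide both sides by -9: x = -4/9

x = -4/9


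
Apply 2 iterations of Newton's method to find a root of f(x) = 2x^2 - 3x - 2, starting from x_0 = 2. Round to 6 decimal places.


Newton's method: x_(n+1) = x_n - f(x_n)/f'(x_n)
f(x) = 2x^2 - 3x - 2
f'(x) = 4x - 3

Iteration 1:
  f(2.000000) = 0.000000
  f'(2.000000) = 5.000000
  x_1 = 2.000000 - (0.000000)/(5.000000) = 2.000000

Iteration 2:
  f(2.000000) = 0.000000
  f'(2.000000) = 5.000000
  x_2 = 2.000000 - (0.000000)/(5.000000) = 2.000000

x_2 = 2.000000


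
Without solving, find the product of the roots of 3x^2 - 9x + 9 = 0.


By Vieta's formulas for ax^2 + bx + c = 0:
  Sum of roots = -b/a
  Product of roots = c/a

Here a = 3, b = -9, c = 9
Sum = -(-9)/3 = 3
Product = 9/3 = 3

Product = 3


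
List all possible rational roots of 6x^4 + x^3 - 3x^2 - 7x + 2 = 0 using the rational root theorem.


Rational root theorem: possible roots are ±p/q where:
  p divides the constant term (2): p ∈ {1, 2}
  q divides the leading coefficient (6): q ∈ {1, 2, 3, 6}

All possible rational roots: -2, -1, -2/3, -1/2, -1/3, -1/6, 1/6, 1/3, 1/2, 2/3, 1, 2

-2, -1, -2/3, -1/2, -1/3, -1/6, 1/6, 1/3, 1/2, 2/3, 1, 2


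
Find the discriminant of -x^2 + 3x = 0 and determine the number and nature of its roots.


For ax^2 + bx + c = 0, discriminant D = b^2 - 4ac
Here a = -1, b = 3, c = 0
D = (3)^2 - 4(-1)(0) = 9 - 0 = 9

D = 9 > 0 and is a perfect square (sqrt = 3)
The equation has 2 distinct real rational roots.

Discriminant = 9, 2 distinct real rational roots


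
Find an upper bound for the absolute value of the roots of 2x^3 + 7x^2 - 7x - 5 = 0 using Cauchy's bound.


Cauchy's bound: all roots r satisfy |r| <= 1 + max(|a_i/a_n|) for i = 0,...,n-1
where a_n is the leading coefficient.

Coefficients: [2, 7, -7, -5]
Leading coefficient a_n = 2
Ratios |a_i/a_n|: 7/2, 7/2, 5/2
Maximum ratio: 7/2
Cauchy's bound: |r| <= 1 + 7/2 = 9/2

Upper bound = 9/2


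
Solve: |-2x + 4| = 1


An absolute value equation |expr| = 1 gives two cases:
Case 1: -2x + 4 = 1
  -2x = -3, so x = 3/2
Case 2: -2x + 4 = -1
  -2x = -5, so x = 5/2

x = 3/2, x = 5/2


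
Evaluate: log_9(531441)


We need the exponent such that 9^? = 531441
9^6 = 531441
Therefore log_9(531441) = 6

6


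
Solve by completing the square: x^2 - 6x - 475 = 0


Start: x^2 - 6x - 475 = 0
Move constant: x^2 - 6x = 475
Half of -6 is -3, squared is 9
Add 9 to both sides: x^2 - 6x + 9 = 484
(x - 3)^2 = 484
x - 3 = ±22
x = 3 + 22 = 25 or x = 3 - 22 = -19

x = -19, x = 25


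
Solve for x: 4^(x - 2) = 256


Express both sides with the same base.
256 = 4^4
Since the bases match, equate exponents: x - 2 = 4
So x = 4 - (-2) = 6

x = 6


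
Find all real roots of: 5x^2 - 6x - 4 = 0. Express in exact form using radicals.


Using the quadratic formula: x = (-b ± sqrt(b^2 - 4ac)) / (2a)
Here a = 5, b = -6, c = -4
Discriminant = b^2 - 4ac = (-6)^2 - 4(5)(-4) = 36 + 80 = 116
Since discriminant = 116 > 0, there are two real roots.
x = (6 ± 2*sqrt(29)) / 10
Simplifying: x = (3 ± sqrt(29)) / 5
Numerically: x ≈ 1.6770 or x ≈ -0.4770

x = (3 + sqrt(29)) / 5 or x = (3 - sqrt(29)) / 5


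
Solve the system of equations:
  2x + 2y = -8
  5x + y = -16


Using Cramer's rule:
Determinant D = (2)(1) - (5)(2) = 2 - 10 = -8
Dx = (-8)(1) - (-16)(2) = -8 + 32 = 24
Dy = (2)(-16) - (5)(-8) = -32 + 40 = 8
x = Dx/D = 24/-8 = -3
y = Dy/D = 8/-8 = -1

x = -3, y = -1


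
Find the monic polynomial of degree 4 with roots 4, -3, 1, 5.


A monic polynomial with roots 4, -3, 1, 5 is:
p(x) = (x - 4)(x + 3)(x - 1)(x - 5)
After multiplying by (x - 4): x - 4
After multiplying by (x + 3): x^2 - x - 12
After multiplying by (x - 1): x^3 - 2x^2 - 11x + 12
After multiplying by (x - 5): x^4 - 7x^3 - x^2 + 67x - 60

x^4 - 7x^3 - x^2 + 67x - 60


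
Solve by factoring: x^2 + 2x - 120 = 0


We need two numbers that multiply to -120 and add to 2.
Those numbers are 12 and -10 (since 12 * (-10) = -120 and 12 + (-10) = 2).
So x^2 + 2x - 120 = (x + 12)(x - 10) = 0
Setting each factor to zero: x = -12 or x = 10

x = -12, x = 10


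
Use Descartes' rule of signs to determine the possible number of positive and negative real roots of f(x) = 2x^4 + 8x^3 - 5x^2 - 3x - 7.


Descartes' rule of signs:

For positive roots, count sign changes in f(x) = 2x^4 + 8x^3 - 5x^2 - 3x - 7:
Signs of coefficients: +, +, -, -, -
Number of sign changes: 1
Possible positive real roots: 1

For negative roots, examine f(-x) = 2x^4 - 8x^3 - 5x^2 + 3x - 7:
Signs of coefficients: +, -, -, +, -
Number of sign changes: 3
Possible negative real roots: 3, 1

Positive roots: 1; Negative roots: 3 or 1


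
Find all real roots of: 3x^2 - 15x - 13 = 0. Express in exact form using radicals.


Using the quadratic formula: x = (-b ± sqrt(b^2 - 4ac)) / (2a)
Here a = 3, b = -15, c = -13
Discriminant = b^2 - 4ac = (-15)^2 - 4(3)(-13) = 225 + 156 = 381
Since discriminant = 381 > 0, there are two real roots.
x = (15 ± sqrt(381)) / 6
Numerically: x ≈ 5.7532 or x ≈ -0.7532

x = (15 + sqrt(381)) / 6 or x = (15 - sqrt(381)) / 6


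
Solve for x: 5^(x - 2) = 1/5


Express both sides with the same base.
1/5 = 5^(-1)
Since the bases match, equate exponents: x - 2 = -1
So x = -1 - (-2) = 1

x = 1


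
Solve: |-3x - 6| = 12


An absolute value equation |expr| = 12 gives two cases:
Case 1: -3x - 6 = 12
  -3x = 18, so x = -6
Case 2: -3x - 6 = -12
  -3x = -6, so x = 2

x = -6, x = 2


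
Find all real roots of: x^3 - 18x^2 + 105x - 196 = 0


Let p(x) = x^3 - 18x^2 + 105x - 196. By the rational root theorem (leading coefficient 1), any rational root is an integer divisor of 196: try ±1, ±2, ... in turn.
Test x = 1: value = -108 ≠ 0.
Test x = -1: value = -320 ≠ 0.
Test x = 2: value = -50 ≠ 0.
Test x = -2: value = -486 ≠ 0.
Test x = 4: value = 0 ✓, so (x - 4) is a factor.
Synthetic division by (x - 4): bring down 1; 1(4) - 18 = -14; (-14)(4) + 105 = 49; 49(4) - 196 = 0 → quotient x^2 - 14x + 49, remainder 0.
Solve the quadratic x^2 - 14x + 49 = 0: discriminant = (-14)^2 - 4(1)(49) = 196 - 196 = 0.
Discriminant = 0, so a double root: x = 14/2 = 7.

x = 4, x = 7 (multiplicity 2)


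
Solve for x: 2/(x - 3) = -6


Multiply both sides by (x - 3): 2 = -6(x - 3)
Distribute: 2 = -6x + 18
-6x = 2 - 18 = -16
x = 8/3

x = 8/3


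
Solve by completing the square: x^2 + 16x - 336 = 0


Start: x^2 + 16x - 336 = 0
Move constant: x^2 + 16x = 336
Half of 16 is 8, squared is 64
Add 64 to both sides: x^2 + 16x + 64 = 400
(x + 8)^2 = 400
x + 8 = ±20
x = -8 + 20 = 12 or x = -8 - 20 = -28

x = -28, x = 12


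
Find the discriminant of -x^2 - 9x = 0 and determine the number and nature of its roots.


For ax^2 + bx + c = 0, discriminant D = b^2 - 4ac
Here a = -1, b = -9, c = 0
D = (-9)^2 - 4(-1)(0) = 81 - 0 = 81

D = 81 > 0 and is a perfect square (sqrt = 9)
The equation has 2 distinct real rational roots.

Discriminant = 81, 2 distinct real rational roots


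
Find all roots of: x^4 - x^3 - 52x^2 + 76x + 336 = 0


Let p(x) = x^4 - x^3 - 52x^2 + 76x + 336. By the rational root theorem (leading coefficient 1), any rational root is an integer divisor of 336: try ±1, ±2, ... in turn.
Test x = 1: value = 360 ≠ 0.
Test x = -1: value = 210 ≠ 0.
Test x = 2: value = 288 ≠ 0.
Test x = -2: value = 0 ✓, so (x + 2) is a factor.
Synthetic division by (x + 2): bring down 1; 1(-2) - 1 = -3; (-3)(-2) - 52 = -46; (-46)(-2) + 76 = 168; 168(-2) + 336 = 0 → quotient x^3 - 3x^2 - 46x + 168, remainder 0.
Continue with the quotient x^3 - 3x^2 - 46x + 168 (candidates must divide 168; re-test x = -2 first in case it repeats).
Test x = -2: value = 240 ≠ 0.
Test x = 3: value = 30 ≠ 0.
Test x = -3: value = 252 ≠ 0.
Test x = 4: value = 0 ✓, so (x - 4) is a factor.
Synthetic division by (x - 4): bring down 1; 1(4) - 3 = 1; 1(4) - 46 = -42; (-42)(4) + 168 = 0 → quotient x^2 + x - 42, remainder 0.
Solve the quadratic x^2 + x - 42 = 0: discriminant = 1^2 - 4(1)(-42) = 1 + 168 = 169.
sqrt(169) = 13, so x = (-1 ± 13)/2: x = 6 or x = -7.
Collecting all roots found:

x = -7, x = -2, x = 4, x = 6


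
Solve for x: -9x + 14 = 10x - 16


Starting with: -9x + 14 = 10x - 16
Move all x terms to left: (-9 - 10)x = -16 - 14
Simplify: -19x = -30
Divide both sides by -19: x = 30/19

x = 30/19


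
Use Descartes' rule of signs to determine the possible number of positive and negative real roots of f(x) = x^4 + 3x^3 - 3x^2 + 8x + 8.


Descartes' rule of signs:

For positive roots, count sign changes in f(x) = x^4 + 3x^3 - 3x^2 + 8x + 8:
Signs of coefficients: +, +, -, +, +
Number of sign changes: 2
Possible positive real roots: 2, 0

For negative roots, examine f(-x) = x^4 - 3x^3 - 3x^2 - 8x + 8:
Signs of coefficients: +, -, -, -, +
Number of sign changes: 2
Possible negative real roots: 2, 0

Positive roots: 2 or 0; Negative roots: 2 or 0


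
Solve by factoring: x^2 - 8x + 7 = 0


We need two numbers that multiply to 7 and add to -8.
Those numbers are -1 and -7 (since (-1) * (-7) = 7 and (-1) + (-7) = -8).
So x^2 - 8x + 7 = (x - 1)(x - 7) = 0
Setting each factor to zero: x = 1 or x = 7

x = 1, x = 7


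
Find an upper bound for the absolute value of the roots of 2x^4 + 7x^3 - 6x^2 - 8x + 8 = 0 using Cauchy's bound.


Cauchy's bound: all roots r satisfy |r| <= 1 + max(|a_i/a_n|) for i = 0,...,n-1
where a_n is the leading coefficient.

Coefficients: [2, 7, -6, -8, 8]
Leading coefficient a_n = 2
Ratios |a_i/a_n|: 7/2, 3, 4, 4
Maximum ratio: 4
Cauchy's bound: |r| <= 1 + 4 = 5

Upper bound = 5


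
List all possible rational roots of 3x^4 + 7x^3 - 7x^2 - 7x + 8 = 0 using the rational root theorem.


Rational root theorem: possible roots are ±p/q where:
  p divides the constant term (8): p ∈ {1, 2, 4, 8}
  q divides the leading coefficient (3): q ∈ {1, 3}

All possible rational roots: -8, -4, -8/3, -2, -4/3, -1, -2/3, -1/3, 1/3, 2/3, 1, 4/3, 2, 8/3, 4, 8

-8, -4, -8/3, -2, -4/3, -1, -2/3, -1/3, 1/3, 2/3, 1, 4/3, 2, 8/3, 4, 8


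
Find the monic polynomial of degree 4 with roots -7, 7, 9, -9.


A monic polynomial with roots -7, 7, 9, -9 is:
p(x) = (x + 7)(x - 7)(x - 9)(x + 9)
After multiplying by (x + 7): x + 7
After multiplying by (x - 7): x^2 - 49
After multiplying by (x - 9): x^3 - 9x^2 - 49x + 441
After multiplying by (x + 9): x^4 - 130x^2 + 3969

x^4 - 130x^2 + 3969


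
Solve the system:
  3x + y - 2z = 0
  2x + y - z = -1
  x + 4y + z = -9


Using Cramer's rule. Expand each determinant along the first row.
D  = 3*[1*1 - (-1)*4] - 1*[2*1 - (-1)*1] + (-2)*[2*4 - 1*1]
  = 3*(5) - 1*(3) + (-2)*(7) = -2
Dx = 0*[1*1 - (-1)*4] - 1*[(-1)*1 - (-1)*(-9)] + (-2)*[(-1)*4 - 1*(-9)]
  = 0*(5) - 1*(-10) + (-2)*(5) = 0
Dy = 3*[(-1)*1 - (-1)*(-9)] - 0*[2*1 - (-1)*1] + (-2)*[2*(-9) - (-1)*1]
  = 3*(-10) - 0*(3) + (-2)*(-17) = 4
Dz = 3*[1*(-9) - (-1)*4] - 1*[2*(-9) - (-1)*1] + 0*[2*4 - 1*1]
  = 3*(-5) - 1*(-17) + 0*(7) = 2
x = Dx/D = 0/-2 = 0, y = Dy/D = 4/-2 = -2, z = Dz/D = 2/-2 = -1
Check eq1: (3)(0) + (1)(-2) + (-2)(-1) = 0 = 0 ✓
Check eq2: (2)(0) + (1)(-2) + (-1)(-1) = -1 = -1 ✓
Check eq3: (1)(0) + (4)(-2) + (1)(-1) = -9 = -9 ✓

x = 0, y = -2, z = -1


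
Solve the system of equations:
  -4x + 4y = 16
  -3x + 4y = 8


Using Cramer's rule:
Determinant D = (-4)(4) - (-3)(4) = -16 + 12 = -4
Dx = (16)(4) - (8)(4) = 64 - 32 = 32
Dy = (-4)(8) - (-3)(16) = -32 + 48 = 16
x = Dx/D = 32/-4 = -8
y = Dy/D = 16/-4 = -4

x = -8, y = -4


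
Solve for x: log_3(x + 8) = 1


Convert to exponential form: x + 8 = 3^1 = 3
x = 3 - 8 = -5
Check: log_3(-5 + 8) = log_3(3) = log_3(3) = 1 ✓

x = -5


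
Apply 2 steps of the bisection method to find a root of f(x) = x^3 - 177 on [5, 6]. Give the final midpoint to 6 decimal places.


f(x) = x^3 - 177
f(5) = -52 < 0
f(6) = 39 > 0

Step 1: midpoint = (5.000000 + 6.000000)/2 = 5.500000
  f(5.500000) = -10.625000
  f(mid) < 0, so root is in [5.500000, 6.000000]

Step 2: midpoint = (5.500000 + 6.000000)/2 = 5.750000
  f(5.750000) = 13.109375
  f(mid) > 0, so root is in [5.500000, 5.750000]

midpoint = 5.750000


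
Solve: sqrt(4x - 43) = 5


Square both sides: 4x - 43 = 5^2 = 25
4x = 25 + 43 = 68
x = 17
Check: sqrt(4*17 - 43) = sqrt(25) = 5 ✓

x = 17


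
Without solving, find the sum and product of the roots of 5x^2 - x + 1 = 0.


By Vieta's formulas for ax^2 + bx + c = 0:
  Sum of roots = -b/a
  Product of roots = c/a

Here a = 5, b = -1, c = 1
Sum = -(-1)/5 = 1/5
Product = 1/5 = 1/5

Sum = 1/5, Product = 1/5


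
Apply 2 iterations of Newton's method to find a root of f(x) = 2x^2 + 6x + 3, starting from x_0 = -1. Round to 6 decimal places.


Newton's method: x_(n+1) = x_n - f(x_n)/f'(x_n)
f(x) = 2x^2 + 6x + 3
f'(x) = 4x + 6

Iteration 1:
  f(-1.000000) = -1.000000
  f'(-1.000000) = 2.000000
  x_1 = -1.000000 - (-1.000000)/(2.000000) = -0.500000

Iteration 2:
  f(-0.500000) = 0.500000
  f'(-0.500000) = 4.000000
  x_2 = -0.500000 - (0.500000)/(4.000000) = -0.625000

x_2 = -0.625000


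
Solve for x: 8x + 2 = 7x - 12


Starting with: 8x + 2 = 7x - 12
Move all x terms to left: (8 - 7)x = -12 - 2
Simplify: x = -14
Divide both sides by 1: x = -14

x = -14


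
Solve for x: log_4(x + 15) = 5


Convert to exponential form: x + 15 = 4^5 = 1024
x = 1024 - 15 = 1009
Check: log_4(1009 + 15) = log_4(1024) = log_4(1024) = 5 ✓

x = 1009


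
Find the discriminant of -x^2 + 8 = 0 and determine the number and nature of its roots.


For ax^2 + bx + c = 0, discriminant D = b^2 - 4ac
Here a = -1, b = 0, c = 8
D = (0)^2 - 4(-1)(8) = 0 + 32 = 32

D = 32 > 0 but not a perfect square
The equation has 2 distinct real irrational roots.

Discriminant = 32, 2 distinct real irrational roots


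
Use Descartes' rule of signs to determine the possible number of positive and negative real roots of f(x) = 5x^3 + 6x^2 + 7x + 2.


Descartes' rule of signs:

For positive roots, count sign changes in f(x) = 5x^3 + 6x^2 + 7x + 2:
Signs of coefficients: +, +, +, +
Number of sign changes: 0
Possible positive real roots: 0

For negative roots, examine f(-x) = -5x^3 + 6x^2 - 7x + 2:
Signs of coefficients: -, +, -, +
Number of sign changes: 3
Possible negative real roots: 3, 1

Positive roots: 0; Negative roots: 3 or 1


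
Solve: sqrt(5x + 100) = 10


Square both sides: 5x + 100 = 10^2 = 100
5x = 100 - 100 = 0
x = 0
Check: sqrt(5*0 + 100) = sqrt(100) = 10 ✓

x = 0


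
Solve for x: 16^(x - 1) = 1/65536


Express both sides with the same base.
1/65536 = 16^(-4)
Since the bases match, equate exponents: x - 1 = -4
So x = -4 - (-1) = -3

x = -3


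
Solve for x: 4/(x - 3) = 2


Multiply both sides by (x - 3): 4 = 2(x - 3)
Distribute: 4 = 2x - 6
2x = 4 + 6 = 10
x = 5

x = 5


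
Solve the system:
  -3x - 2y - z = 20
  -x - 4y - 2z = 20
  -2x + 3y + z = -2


Using Cramer's rule. Expand each determinant along the first row.
D  = (-3)*[(-4)*1 - (-2)*3] - (-2)*[(-1)*1 - (-2)*(-2)] + (-1)*[(-1)*3 - (-4)*(-2)]
  = (-3)*(2) - (-2)*(-5) + (-1)*(-11) = -5
Dx = 20*[(-4)*1 - (-2)*3] - (-2)*[20*1 - (-2)*(-2)] + (-1)*[20*3 - (-4)*(-2)]
  = 20*(2) - (-2)*(16) + (-1)*(52) = 20
Dy = (-3)*[20*1 - (-2)*(-2)] - 20*[(-1)*1 - (-2)*(-2)] + (-1)*[(-1)*(-2) - 20*(-2)]
  = (-3)*(16) - 20*(-5) + (-1)*(42) = 10
Dz = (-3)*[(-4)*(-2) - 20*3] - (-2)*[(-1)*(-2) - 20*(-2)] + 20*[(-1)*3 - (-4)*(-2)]
  = (-3)*(-52) - (-2)*(42) + 20*(-11) = 20
x = Dx/D = 20/-5 = -4, y = Dy/D = 10/-5 = -2, z = Dz/D = 20/-5 = -4
Check eq1: (-3)(-4) + (-2)(-2) + (-1)(-4) = 20 = 20 ✓
Check eq2: (-1)(-4) + (-4)(-2) + (-2)(-4) = 20 = 20 ✓
Check eq3: (-2)(-4) + (3)(-2) + (1)(-4) = -2 = -2 ✓

x = -4, y = -2, z = -4


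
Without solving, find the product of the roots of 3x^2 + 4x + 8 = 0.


By Vieta's formulas for ax^2 + bx + c = 0:
  Sum of roots = -b/a
  Product of roots = c/a

Here a = 3, b = 4, c = 8
Sum = -(4)/3 = -4/3
Product = 8/3 = 8/3

Product = 8/3


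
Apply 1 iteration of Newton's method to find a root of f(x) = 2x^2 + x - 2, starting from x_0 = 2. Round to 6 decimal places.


Newton's method: x_(n+1) = x_n - f(x_n)/f'(x_n)
f(x) = 2x^2 + x - 2
f'(x) = 4x + 1

Iteration 1:
  f(2.000000) = 8.000000
  f'(2.000000) = 9.000000
  x_1 = 2.000000 - (8.000000)/(9.000000) = 1.111111

x_1 = 1.111111


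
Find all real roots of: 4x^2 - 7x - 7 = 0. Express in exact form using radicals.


Using the quadratic formula: x = (-b ± sqrt(b^2 - 4ac)) / (2a)
Here a = 4, b = -7, c = -7
Discriminant = b^2 - 4ac = (-7)^2 - 4(4)(-7) = 49 + 112 = 161
Since discriminant = 161 > 0, there are two real roots.
x = (7 ± sqrt(161)) / 8
Numerically: x ≈ 2.4611 or x ≈ -0.7111

x = (7 + sqrt(161)) / 8 or x = (7 - sqrt(161)) / 8


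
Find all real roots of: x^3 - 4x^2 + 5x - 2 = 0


Let p(x) = x^3 - 4x^2 + 5x - 2. By the rational root theorem (leading coefficient 1), any rational root is an integer divisor of 2: try ±1, ±2, ... in turn.
Test x = 1: value = 0 ✓, so (x - 1) is a factor.
Synthetic division by (x - 1): bring down 1; 1(1) - 4 = -3; (-3)(1) + 5 = 2; 2(1) - 2 = 0 → quotient x^2 - 3x + 2, remainder 0.
Solve the quadratic x^2 - 3x + 2 = 0: discriminant = (-3)^2 - 4(1)(2) = 9 - 8 = 1.
sqrt(1) = 1, so x = (3 ± 1)/2: x = 2 or x = 1.

x = 1 (multiplicity 2), x = 2


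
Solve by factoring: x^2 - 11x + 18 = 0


We need two numbers that multiply to 18 and add to -11.
Those numbers are -9 and -2 (since (-9) * (-2) = 18 and (-9) + (-2) = -11).
So x^2 - 11x + 18 = (x - 9)(x - 2) = 0
Setting each factor to zero: x = 9 or x = 2

x = 2, x = 9


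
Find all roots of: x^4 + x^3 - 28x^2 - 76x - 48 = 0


Let p(x) = x^4 + x^3 - 28x^2 - 76x - 48. By the rational root theorem (leading coefficient 1), any rational root is an integer divisor of 48: try ±1, ±2, ... in turn.
Test x = 1: value = -150 ≠ 0.
Test x = -1: value = 0 ✓, so (x + 1) is a factor.
Synthetic division by (x + 1): bring down 1; 1(-1) + 1 = 0; 0(-1) - 28 = -28; (-28)(-1) - 76 = -48; (-48)(-1) - 48 = 0 → quotient x^3 - 28x - 48, remainder 0.
Continue with the quotient x^3 - 28x - 48 (candidates must divide 48; re-test x = -1 first in case it repeats).
Test x = -1: value = -21 ≠ 0.
Test x = 2: value = -96 ≠ 0.
Test x = -2: value = 0 ✓, so (x + 2) is a factor.
Synthetic division by (x + 2): bring down 1; 1(-2) + 0 = -2; (-2)(-2) - 28 = -24; (-24)(-2) - 48 = 0 → quotient x^2 - 2x - 24, remainder 0.
Solve the quadratic x^2 - 2x - 24 = 0: discriminant = (-2)^2 - 4(1)(-24) = 4 + 96 = 100.
sqrt(100) = 10, so x = (2 ± 10)/2: x = 6 or x = -4.
Collecting all roots found:

x = -4, x = -2, x = -1, x = 6


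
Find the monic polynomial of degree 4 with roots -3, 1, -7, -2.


A monic polynomial with roots -3, 1, -7, -2 is:
p(x) = (x + 3)(x - 1)(x + 7)(x + 2)
After multiplying by (x + 3): x + 3
After multiplying by (x - 1): x^2 + 2x - 3
After multiplying by (x + 7): x^3 + 9x^2 + 11x - 21
After multiplying by (x + 2): x^4 + 11x^3 + 29x^2 + x - 42

x^4 + 11x^3 + 29x^2 + x - 42


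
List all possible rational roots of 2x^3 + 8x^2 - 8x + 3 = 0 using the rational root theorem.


Rational root theorem: possible roots are ±p/q where:
  p divides the constant term (3): p ∈ {1, 3}
  q divides the leading coefficient (2): q ∈ {1, 2}

All possible rational roots: -3, -3/2, -1, -1/2, 1/2, 1, 3/2, 3

-3, -3/2, -1, -1/2, 1/2, 1, 3/2, 3


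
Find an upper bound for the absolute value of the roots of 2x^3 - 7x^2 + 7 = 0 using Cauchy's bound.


Cauchy's bound: all roots r satisfy |r| <= 1 + max(|a_i/a_n|) for i = 0,...,n-1
where a_n is the leading coefficient.

Coefficients: [2, -7, 0, 7]
Leading coefficient a_n = 2
Ratios |a_i/a_n|: 7/2, 0, 7/2
Maximum ratio: 7/2
Cauchy's bound: |r| <= 1 + 7/2 = 9/2

Upper bound = 9/2


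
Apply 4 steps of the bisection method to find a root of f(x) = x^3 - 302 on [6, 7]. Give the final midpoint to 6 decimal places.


f(x) = x^3 - 302
f(6) = -86 < 0
f(7) = 41 > 0

Step 1: midpoint = (6.000000 + 7.000000)/2 = 6.500000
  f(6.500000) = -27.375000
  f(mid) < 0, so root is in [6.500000, 7.000000]

Step 2: midpoint = (6.500000 + 7.000000)/2 = 6.750000
  f(6.750000) = 5.546875
  f(mid) > 0, so root is in [6.500000, 6.750000]

Step 3: midpoint = (6.500000 + 6.750000)/2 = 6.625000
  f(6.625000) = -11.224609
  f(mid) < 0, so root is in [6.625000, 6.750000]

Step 4: midpoint = (6.625000 + 6.750000)/2 = 6.687500
  f(6.687500) = -2.917236
  f(mid) < 0, so root is in [6.687500, 6.750000]

midpoint = 6.687500


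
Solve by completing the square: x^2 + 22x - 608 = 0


Start: x^2 + 22x - 608 = 0
Move constant: x^2 + 22x = 608
Half of 22 is 11, squared is 121
Add 121 to both sides: x^2 + 22x + 121 = 729
(x + 11)^2 = 729
x + 11 = ±27
x = -11 + 27 = 16 or x = -11 - 27 = -38

x = -38, x = 16


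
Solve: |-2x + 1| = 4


An absolute value equation |expr| = 4 gives two cases:
Case 1: -2x + 1 = 4
  -2x = 3, so x = -3/2
Case 2: -2x + 1 = -4
  -2x = -5, so x = 5/2

x = -3/2, x = 5/2


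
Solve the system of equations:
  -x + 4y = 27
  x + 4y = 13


Using Cramer's rule:
Determinant D = (-1)(4) - (1)(4) = -4 - 4 = -8
Dx = (27)(4) - (13)(4) = 108 - 52 = 56
Dy = (-1)(13) - (1)(27) = -13 - 27 = -40
x = Dx/D = 56/-8 = -7
y = Dy/D = -40/-8 = 5

x = -7, y = 5


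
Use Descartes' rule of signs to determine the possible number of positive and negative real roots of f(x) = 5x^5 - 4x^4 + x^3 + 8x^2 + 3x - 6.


Descartes' rule of signs:

For positive roots, count sign changes in f(x) = 5x^5 - 4x^4 + x^3 + 8x^2 + 3x - 6:
Signs of coefficients: +, -, +, +, +, -
Number of sign changes: 3
Possible positive real roots: 3, 1

For negative roots, examine f(-x) = -5x^5 - 4x^4 - x^3 + 8x^2 - 3x - 6:
Signs of coefficients: -, -, -, +, -, -
Number of sign changes: 2
Possible negative real roots: 2, 0

Positive roots: 3 or 1; Negative roots: 2 or 0


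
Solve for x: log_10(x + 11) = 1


Convert to exponential form: x + 11 = 10^1 = 10
x = 10 - 11 = -1
Check: log_10(-1 + 11) = log_10(10) = log_10(10) = 1 ✓

x = -1


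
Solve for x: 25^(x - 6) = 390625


Express both sides with the same base.
390625 = 25^4
Since the bases match, equate exponents: x - 6 = 4
So x = 4 - (-6) = 10

x = 10


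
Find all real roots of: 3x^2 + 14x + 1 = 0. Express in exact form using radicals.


Using the quadratic formula: x = (-b ± sqrt(b^2 - 4ac)) / (2a)
Here a = 3, b = 14, c = 1
Discriminant = b^2 - 4ac = 14^2 - 4(3)(1) = 196 - 12 = 184
Since discriminant = 184 > 0, there are two real roots.
x = (-14 ± 2*sqrt(46)) / 6
Simplifying: x = (-7 ± sqrt(46)) / 3
Numerically: x ≈ -0.0726 or x ≈ -4.5941

x = (-7 + sqrt(46)) / 3 or x = (-7 - sqrt(46)) / 3


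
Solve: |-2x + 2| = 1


An absolute value equation |expr| = 1 gives two cases:
Case 1: -2x + 2 = 1
  -2x = -1, so x = 1/2
Case 2: -2x + 2 = -1
  -2x = -3, so x = 3/2

x = 1/2, x = 3/2


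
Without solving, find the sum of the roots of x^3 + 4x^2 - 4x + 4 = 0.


By Vieta's formulas for x^3 + bx^2 + cx + d = 0:
  r1 + r2 + r3 = -b/a = -4
  r1*r2 + r1*r3 + r2*r3 = c/a = -4
  r1*r2*r3 = -d/a = -4


Sum = -4


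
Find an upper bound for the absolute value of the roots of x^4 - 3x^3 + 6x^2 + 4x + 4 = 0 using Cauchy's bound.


Cauchy's bound: all roots r satisfy |r| <= 1 + max(|a_i/a_n|) for i = 0,...,n-1
where a_n is the leading coefficient.

Coefficients: [1, -3, 6, 4, 4]
Leading coefficient a_n = 1
Ratios |a_i/a_n|: 3, 6, 4, 4
Maximum ratio: 6
Cauchy's bound: |r| <= 1 + 6 = 7

Upper bound = 7


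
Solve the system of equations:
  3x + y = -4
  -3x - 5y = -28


Using Cramer's rule:
Determinant D = (3)(-5) - (-3)(1) = -15 + 3 = -12
Dx = (-4)(-5) - (-28)(1) = 20 + 28 = 48
Dy = (3)(-28) - (-3)(-4) = -84 - 12 = -96
x = Dx/D = 48/-12 = -4
y = Dy/D = -96/-12 = 8

x = -4, y = 8


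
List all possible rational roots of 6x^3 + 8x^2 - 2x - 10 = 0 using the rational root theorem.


Rational root theorem: possible roots are ±p/q where:
  p divides the constant term (-10): p ∈ {1, 2, 5, 10}
  q divides the leading coefficient (6): q ∈ {1, 2, 3, 6}

All possible rational roots: -10, -5, -10/3, -5/2, -2, -5/3, -1, -5/6, -2/3, -1/2, -1/3, -1/6, 1/6, 1/3, 1/2, 2/3, 5/6, 1, 5/3, 2, 5/2, 10/3, 5, 10

-10, -5, -10/3, -5/2, -2, -5/3, -1, -5/6, -2/3, -1/2, -1/3, -1/6, 1/6, 1/3, 1/2, 2/3, 5/6, 1, 5/3, 2, 5/2, 10/3, 5, 10


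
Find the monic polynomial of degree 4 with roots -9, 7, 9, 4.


A monic polynomial with roots -9, 7, 9, 4 is:
p(x) = (x + 9)(x - 7)(x - 9)(x - 4)
After multiplying by (x + 9): x + 9
After multiplying by (x - 7): x^2 + 2x - 63
After multiplying by (x - 9): x^3 - 7x^2 - 81x + 567
After multiplying by (x - 4): x^4 - 11x^3 - 53x^2 + 891x - 2268

x^4 - 11x^3 - 53x^2 + 891x - 2268


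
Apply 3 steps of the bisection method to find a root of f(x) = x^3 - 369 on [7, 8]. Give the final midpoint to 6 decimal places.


f(x) = x^3 - 369
f(7) = -26 < 0
f(8) = 143 > 0

Step 1: midpoint = (7.000000 + 8.000000)/2 = 7.500000
  f(7.500000) = 52.875000
  f(mid) > 0, so root is in [7.000000, 7.500000]

Step 2: midpoint = (7.000000 + 7.500000)/2 = 7.250000
  f(7.250000) = 12.078125
  f(mid) > 0, so root is in [7.000000, 7.250000]

Step 3: midpoint = (7.000000 + 7.250000)/2 = 7.125000
  f(7.125000) = -7.294922
  f(mid) < 0, so root is in [7.125000, 7.250000]

midpoint = 7.125000


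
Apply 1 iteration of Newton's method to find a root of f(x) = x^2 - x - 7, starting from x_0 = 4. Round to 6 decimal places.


Newton's method: x_(n+1) = x_n - f(x_n)/f'(x_n)
f(x) = x^2 - x - 7
f'(x) = 2x - 1

Iteration 1:
  f(4.000000) = 5.000000
  f'(4.000000) = 7.000000
  x_1 = 4.000000 - (5.000000)/(7.000000) = 3.285714

x_1 = 3.285714


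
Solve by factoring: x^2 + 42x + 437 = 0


We need two numbers that multiply to 437 and add to 42.
Those numbers are 23 and 19 (since 23 * 19 = 437 and 23 + 19 = 42).
So x^2 + 42x + 437 = (x + 23)(x + 19) = 0
Setting each factor to zero: x = -23 or x = -19

x = -23, x = -19
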